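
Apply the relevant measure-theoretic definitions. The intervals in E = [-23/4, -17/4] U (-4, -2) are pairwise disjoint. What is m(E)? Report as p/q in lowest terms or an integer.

For pairwise disjoint intervals, m(union_i I_i) = sum_i m(I_i),
and m is invariant under swapping open/closed endpoints (single points have measure 0).
So m(E) = sum_i (b_i - a_i).
  I_1 has length -17/4 - (-23/4) = 3/2.
  I_2 has length -2 - (-4) = 2.
Summing:
  m(E) = 3/2 + 2 = 7/2.

7/2


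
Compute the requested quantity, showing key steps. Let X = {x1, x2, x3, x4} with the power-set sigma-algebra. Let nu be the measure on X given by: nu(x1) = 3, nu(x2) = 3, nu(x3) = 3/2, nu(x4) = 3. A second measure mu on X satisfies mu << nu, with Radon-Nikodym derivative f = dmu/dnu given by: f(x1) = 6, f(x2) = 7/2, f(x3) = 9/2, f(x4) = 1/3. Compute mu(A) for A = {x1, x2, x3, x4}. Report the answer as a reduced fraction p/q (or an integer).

By the defining property of the Radon-Nikodym derivative, for every measurable set A,
  mu(A) = integral_A f dnu.
Since nu is a discrete measure concentrated on the atoms of X, the integral over A reduces to the sum
  mu(A) = sum_{x in A} f(x) * nu({x}).
Computing each term:
  x1: f(x1) * nu(x1) = 6 * 3 = 18.
  x2: f(x2) * nu(x2) = 7/2 * 3 = 21/2.
  x3: f(x3) * nu(x3) = 9/2 * 3/2 = 27/4.
  x4: f(x4) * nu(x4) = 1/3 * 3 = 1.
Summing: mu(A) = 18 + 21/2 + 27/4 + 1 = 145/4.

145/4


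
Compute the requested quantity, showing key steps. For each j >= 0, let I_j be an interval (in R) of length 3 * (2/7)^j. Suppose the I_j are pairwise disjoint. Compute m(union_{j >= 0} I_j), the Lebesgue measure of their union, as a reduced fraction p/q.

By countable additivity of the Lebesgue measure on pairwise disjoint measurable sets,
  m(union_{j >= 0} I_j) = sum_{j >= 0} m(I_j) = sum_{j >= 0} a * r^j,
  with a = 3 and r = 2/7.
Since 0 < r = 2/7 < 1, the geometric series converges:
  sum_{j >= 0} a * r^j = a / (1 - r).
  = 3 / (1 - 2/7)
  = 3 / (5/7)
  = 21/5.

21/5


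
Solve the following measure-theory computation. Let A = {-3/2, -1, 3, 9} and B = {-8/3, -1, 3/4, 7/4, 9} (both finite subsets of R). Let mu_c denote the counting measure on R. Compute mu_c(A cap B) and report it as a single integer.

Counting measure on a finite set equals cardinality. mu_c(A cap B) = |A cap B| (elements appearing in both).
Enumerating the elements of A that also lie in B gives 2 element(s).
So mu_c(A cap B) = 2.

2


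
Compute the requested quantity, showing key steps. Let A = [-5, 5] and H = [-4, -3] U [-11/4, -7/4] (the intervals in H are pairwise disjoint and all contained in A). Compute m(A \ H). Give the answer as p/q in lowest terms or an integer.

The ambient interval has length m(A) = 5 - (-5) = 10.
Since the holes are disjoint and sit inside A, by finite additivity
  m(H) = sum_i (b_i - a_i), and m(A \ H) = m(A) - m(H).
Computing the hole measures:
  m(H_1) = -3 - (-4) = 1.
  m(H_2) = -7/4 - (-11/4) = 1.
Summed: m(H) = 1 + 1 = 2.
So m(A \ H) = 10 - 2 = 8.

8


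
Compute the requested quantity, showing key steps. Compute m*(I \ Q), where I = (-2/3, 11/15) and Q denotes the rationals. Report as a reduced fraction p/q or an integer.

The interval I = (-2/3, 11/15) has m(I) = 11/15 - (-2/3) = 7/5 (endpoints are measure-zero, so open/closed/half-open agree). Write I = (I cap Q) u (I \ Q). The rationals in I are countable, so m*(I cap Q) = 0 (cover each rational by intervals whose total length is arbitrarily small). By countable subadditivity m*(I) <= m*(I cap Q) + m*(I \ Q), hence m*(I \ Q) >= m(I) = 7/5. The reverse inequality m*(I \ Q) <= m*(I) = 7/5 is trivial since (I \ Q) is a subset of I. Therefore m*(I \ Q) = 7/5.

7/5


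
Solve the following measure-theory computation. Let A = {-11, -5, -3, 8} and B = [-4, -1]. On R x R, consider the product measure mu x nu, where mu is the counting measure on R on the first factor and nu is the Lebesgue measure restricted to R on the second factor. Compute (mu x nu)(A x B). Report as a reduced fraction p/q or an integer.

For a measurable rectangle A x B, the product measure satisfies
  (mu x nu)(A x B) = mu(A) * nu(B).
  mu(A) = 4.
  nu(B) = 3.
  (mu x nu)(A x B) = 4 * 3 = 12.

12


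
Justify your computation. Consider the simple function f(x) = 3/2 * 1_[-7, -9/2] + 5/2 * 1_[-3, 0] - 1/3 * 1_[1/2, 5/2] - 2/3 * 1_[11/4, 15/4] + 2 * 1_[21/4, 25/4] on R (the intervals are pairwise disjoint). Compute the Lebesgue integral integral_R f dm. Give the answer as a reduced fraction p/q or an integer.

For a simple function f = sum_i c_i * 1_{A_i} with disjoint A_i,
  integral f dm = sum_i c_i * m(A_i).
Lengths of the A_i:
  m(A_1) = -9/2 - (-7) = 5/2.
  m(A_2) = 0 - (-3) = 3.
  m(A_3) = 5/2 - 1/2 = 2.
  m(A_4) = 15/4 - 11/4 = 1.
  m(A_5) = 25/4 - 21/4 = 1.
Contributions c_i * m(A_i):
  (3/2) * (5/2) = 15/4.
  (5/2) * (3) = 15/2.
  (-1/3) * (2) = -2/3.
  (-2/3) * (1) = -2/3.
  (2) * (1) = 2.
Total: 15/4 + 15/2 - 2/3 - 2/3 + 2 = 143/12.

143/12


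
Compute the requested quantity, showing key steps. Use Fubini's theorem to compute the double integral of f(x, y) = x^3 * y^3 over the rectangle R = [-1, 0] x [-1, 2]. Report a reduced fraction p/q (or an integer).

f(x, y) is a tensor product of a function of x and a function of y, and both factors are bounded continuous (hence Lebesgue integrable) on the rectangle, so Fubini's theorem applies:
  integral_R f d(m x m) = (integral_a1^b1 x^3 dx) * (integral_a2^b2 y^3 dy).
Inner integral in x: integral_{-1}^{0} x^3 dx = (0^4 - (-1)^4)/4
  = -1/4.
Inner integral in y: integral_{-1}^{2} y^3 dy = (2^4 - (-1)^4)/4
  = 15/4.
Product: (-1/4) * (15/4) = -15/16.

-15/16


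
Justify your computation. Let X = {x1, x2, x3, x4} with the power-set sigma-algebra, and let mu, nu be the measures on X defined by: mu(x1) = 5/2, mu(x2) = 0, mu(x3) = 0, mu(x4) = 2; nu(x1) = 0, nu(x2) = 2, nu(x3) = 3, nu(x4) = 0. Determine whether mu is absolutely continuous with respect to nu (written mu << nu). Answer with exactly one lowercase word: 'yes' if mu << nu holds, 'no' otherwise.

mu << nu means: every nu-null measurable set is also mu-null; equivalently, for every atom x, if nu({x}) = 0 then mu({x}) = 0.
Checking each atom:
  x1: nu = 0, mu = 5/2 > 0 -> violates mu << nu.
  x2: nu = 2 > 0 -> no constraint.
  x3: nu = 3 > 0 -> no constraint.
  x4: nu = 0, mu = 2 > 0 -> violates mu << nu.
The atom(s) x1, x4 violate the condition (nu = 0 but mu > 0). Therefore mu is NOT absolutely continuous w.r.t. nu.

no


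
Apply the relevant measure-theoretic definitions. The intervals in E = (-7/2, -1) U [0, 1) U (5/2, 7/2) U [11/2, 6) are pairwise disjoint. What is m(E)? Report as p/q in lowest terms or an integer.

For pairwise disjoint intervals, m(union_i I_i) = sum_i m(I_i),
and m is invariant under swapping open/closed endpoints (single points have measure 0).
So m(E) = sum_i (b_i - a_i).
  I_1 has length -1 - (-7/2) = 5/2.
  I_2 has length 1 - 0 = 1.
  I_3 has length 7/2 - 5/2 = 1.
  I_4 has length 6 - 11/2 = 1/2.
Summing:
  m(E) = 5/2 + 1 + 1 + 1/2 = 5.

5


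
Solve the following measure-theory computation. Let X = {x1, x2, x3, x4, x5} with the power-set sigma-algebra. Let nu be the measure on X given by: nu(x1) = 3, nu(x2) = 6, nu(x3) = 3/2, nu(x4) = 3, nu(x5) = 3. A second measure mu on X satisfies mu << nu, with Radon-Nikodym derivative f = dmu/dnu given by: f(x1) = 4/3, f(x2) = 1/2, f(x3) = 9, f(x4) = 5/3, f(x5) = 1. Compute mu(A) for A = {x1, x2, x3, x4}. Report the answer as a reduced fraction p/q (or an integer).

By the defining property of the Radon-Nikodym derivative, for every measurable set A,
  mu(A) = integral_A f dnu.
Since nu is a discrete measure concentrated on the atoms of X, the integral over A reduces to the sum
  mu(A) = sum_{x in A} f(x) * nu({x}).
Computing each term:
  x1: f(x1) * nu(x1) = 4/3 * 3 = 4.
  x2: f(x2) * nu(x2) = 1/2 * 6 = 3.
  x3: f(x3) * nu(x3) = 9 * 3/2 = 27/2.
  x4: f(x4) * nu(x4) = 5/3 * 3 = 5.
Summing: mu(A) = 4 + 3 + 27/2 + 5 = 51/2.

51/2


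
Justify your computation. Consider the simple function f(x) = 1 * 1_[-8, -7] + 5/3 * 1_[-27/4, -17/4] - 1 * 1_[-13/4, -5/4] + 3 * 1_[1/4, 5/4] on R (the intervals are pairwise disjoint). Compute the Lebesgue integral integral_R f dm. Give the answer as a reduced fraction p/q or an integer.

For a simple function f = sum_i c_i * 1_{A_i} with disjoint A_i,
  integral f dm = sum_i c_i * m(A_i).
Lengths of the A_i:
  m(A_1) = -7 - (-8) = 1.
  m(A_2) = -17/4 - (-27/4) = 5/2.
  m(A_3) = -5/4 - (-13/4) = 2.
  m(A_4) = 5/4 - 1/4 = 1.
Contributions c_i * m(A_i):
  (1) * (1) = 1.
  (5/3) * (5/2) = 25/6.
  (-1) * (2) = -2.
  (3) * (1) = 3.
Total: 1 + 25/6 - 2 + 3 = 37/6.

37/6


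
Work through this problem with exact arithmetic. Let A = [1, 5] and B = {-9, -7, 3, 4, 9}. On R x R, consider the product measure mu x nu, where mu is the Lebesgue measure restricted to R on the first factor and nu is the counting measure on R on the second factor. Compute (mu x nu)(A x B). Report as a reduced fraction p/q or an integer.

For a measurable rectangle A x B, the product measure satisfies
  (mu x nu)(A x B) = mu(A) * nu(B).
  mu(A) = 4.
  nu(B) = 5.
  (mu x nu)(A x B) = 4 * 5 = 20.

20


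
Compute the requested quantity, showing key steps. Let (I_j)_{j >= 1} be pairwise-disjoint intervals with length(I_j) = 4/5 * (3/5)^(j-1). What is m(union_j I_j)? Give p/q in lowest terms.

By countable additivity of the Lebesgue measure on pairwise disjoint measurable sets,
  m(union_{j >= 1} I_j) = sum_{j >= 1} m(I_j) = sum_{j >= 1} a * r^(j-1),
  with a = 4/5 and r = 3/5.
Since 0 < r = 3/5 < 1, the geometric series converges:
  sum_{j >= 1} a * r^(j-1) = a / (1 - r).
  = 4/5 / (1 - 3/5)
  = 4/5 / (2/5)
  = 2.

2


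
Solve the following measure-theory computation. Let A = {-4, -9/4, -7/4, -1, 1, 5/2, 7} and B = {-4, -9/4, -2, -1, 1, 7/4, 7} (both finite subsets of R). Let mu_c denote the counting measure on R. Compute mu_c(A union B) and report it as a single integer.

Counting measure on a finite set equals cardinality. By inclusion-exclusion, |A union B| = |A| + |B| - |A cap B|.
|A| = 7, |B| = 7, |A cap B| = 5.
So mu_c(A union B) = 7 + 7 - 5 = 9.

9


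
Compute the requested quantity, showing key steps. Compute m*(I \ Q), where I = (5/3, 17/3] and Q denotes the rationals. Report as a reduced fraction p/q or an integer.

The interval I = (5/3, 17/3] has m(I) = 17/3 - 5/3 = 4 (endpoints are measure-zero, so open/closed/half-open agree). Write I = (I cap Q) u (I \ Q). The rationals in I are countable, so m*(I cap Q) = 0 (cover each rational by intervals whose total length is arbitrarily small). By countable subadditivity m*(I) <= m*(I cap Q) + m*(I \ Q), hence m*(I \ Q) >= m(I) = 4. The reverse inequality m*(I \ Q) <= m*(I) = 4 is trivial since (I \ Q) is a subset of I. Therefore m*(I \ Q) = 4.

4


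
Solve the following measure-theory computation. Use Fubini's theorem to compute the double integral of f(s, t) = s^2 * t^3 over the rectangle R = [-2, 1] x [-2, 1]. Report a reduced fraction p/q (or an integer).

f(s, t) is a tensor product of a function of s and a function of t, and both factors are bounded continuous (hence Lebesgue integrable) on the rectangle, so Fubini's theorem applies:
  integral_R f d(m x m) = (integral_a1^b1 s^2 ds) * (integral_a2^b2 t^3 dt).
Inner integral in s: integral_{-2}^{1} s^2 ds = (1^3 - (-2)^3)/3
  = 3.
Inner integral in t: integral_{-2}^{1} t^3 dt = (1^4 - (-2)^4)/4
  = -15/4.
Product: (3) * (-15/4) = -45/4.

-45/4


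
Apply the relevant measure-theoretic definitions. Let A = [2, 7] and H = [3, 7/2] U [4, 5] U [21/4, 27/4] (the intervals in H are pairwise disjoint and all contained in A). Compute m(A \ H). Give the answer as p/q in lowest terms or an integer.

The ambient interval has length m(A) = 7 - 2 = 5.
Since the holes are disjoint and sit inside A, by finite additivity
  m(H) = sum_i (b_i - a_i), and m(A \ H) = m(A) - m(H).
Computing the hole measures:
  m(H_1) = 7/2 - 3 = 1/2.
  m(H_2) = 5 - 4 = 1.
  m(H_3) = 27/4 - 21/4 = 3/2.
Summed: m(H) = 1/2 + 1 + 3/2 = 3.
So m(A \ H) = 5 - 3 = 2.

2


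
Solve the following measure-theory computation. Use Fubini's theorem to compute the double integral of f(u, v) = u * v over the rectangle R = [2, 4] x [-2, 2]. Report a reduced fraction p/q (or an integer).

f(u, v) is a tensor product of a function of u and a function of v, and both factors are bounded continuous (hence Lebesgue integrable) on the rectangle, so Fubini's theorem applies:
  integral_R f d(m x m) = (integral_a1^b1 u du) * (integral_a2^b2 v dv).
Inner integral in u: integral_{2}^{4} u du = (4^2 - 2^2)/2
  = 6.
Inner integral in v: integral_{-2}^{2} v dv = (2^2 - (-2)^2)/2
  = 0.
Product: (6) * (0) = 0.

0


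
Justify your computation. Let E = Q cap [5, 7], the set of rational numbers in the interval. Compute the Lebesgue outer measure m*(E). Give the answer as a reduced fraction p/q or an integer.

Q cap [5, 7] is countable; list its elements as q_1, q_2, ... . Fix eps > 0 and cover the k-th point by an interval of length eps * 2^(-k). The cover has total length eps * sum_{k>=1} 2^(-k) = eps, so by definition of outer measure m*(Q cap [5, 7]) <= eps. Since eps was arbitrary and m* >= 0, the outer measure is 0.

0


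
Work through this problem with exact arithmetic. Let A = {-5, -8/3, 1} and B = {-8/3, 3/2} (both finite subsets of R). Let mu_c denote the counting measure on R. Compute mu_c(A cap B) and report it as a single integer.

Counting measure on a finite set equals cardinality. mu_c(A cap B) = |A cap B| (elements appearing in both).
Enumerating the elements of A that also lie in B gives 1 element(s).
So mu_c(A cap B) = 1.

1


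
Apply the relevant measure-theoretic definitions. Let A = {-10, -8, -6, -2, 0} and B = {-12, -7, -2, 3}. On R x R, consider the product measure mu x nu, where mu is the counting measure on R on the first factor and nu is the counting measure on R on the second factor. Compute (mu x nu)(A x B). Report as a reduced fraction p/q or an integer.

For a measurable rectangle A x B, the product measure satisfies
  (mu x nu)(A x B) = mu(A) * nu(B).
  mu(A) = 5.
  nu(B) = 4.
  (mu x nu)(A x B) = 5 * 4 = 20.

20


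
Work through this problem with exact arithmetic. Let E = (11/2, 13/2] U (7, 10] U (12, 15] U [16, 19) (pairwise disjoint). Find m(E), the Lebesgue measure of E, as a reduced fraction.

For pairwise disjoint intervals, m(union_i I_i) = sum_i m(I_i),
and m is invariant under swapping open/closed endpoints (single points have measure 0).
So m(E) = sum_i (b_i - a_i).
  I_1 has length 13/2 - 11/2 = 1.
  I_2 has length 10 - 7 = 3.
  I_3 has length 15 - 12 = 3.
  I_4 has length 19 - 16 = 3.
Summing:
  m(E) = 1 + 3 + 3 + 3 = 10.

10


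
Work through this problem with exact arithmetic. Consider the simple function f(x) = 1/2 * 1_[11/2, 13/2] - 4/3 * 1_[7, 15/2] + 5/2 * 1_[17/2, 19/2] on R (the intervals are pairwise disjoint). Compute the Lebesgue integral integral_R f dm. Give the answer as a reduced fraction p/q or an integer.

For a simple function f = sum_i c_i * 1_{A_i} with disjoint A_i,
  integral f dm = sum_i c_i * m(A_i).
Lengths of the A_i:
  m(A_1) = 13/2 - 11/2 = 1.
  m(A_2) = 15/2 - 7 = 1/2.
  m(A_3) = 19/2 - 17/2 = 1.
Contributions c_i * m(A_i):
  (1/2) * (1) = 1/2.
  (-4/3) * (1/2) = -2/3.
  (5/2) * (1) = 5/2.
Total: 1/2 - 2/3 + 5/2 = 7/3.

7/3


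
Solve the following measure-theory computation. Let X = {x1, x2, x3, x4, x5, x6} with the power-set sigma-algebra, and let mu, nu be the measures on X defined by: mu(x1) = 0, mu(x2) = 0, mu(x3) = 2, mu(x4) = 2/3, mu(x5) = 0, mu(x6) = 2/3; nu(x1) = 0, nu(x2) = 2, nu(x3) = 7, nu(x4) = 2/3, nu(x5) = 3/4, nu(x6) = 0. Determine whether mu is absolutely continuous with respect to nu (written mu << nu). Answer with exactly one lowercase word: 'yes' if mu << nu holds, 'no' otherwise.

mu << nu means: every nu-null measurable set is also mu-null; equivalently, for every atom x, if nu({x}) = 0 then mu({x}) = 0.
Checking each atom:
  x1: nu = 0, mu = 0 -> consistent with mu << nu.
  x2: nu = 2 > 0 -> no constraint.
  x3: nu = 7 > 0 -> no constraint.
  x4: nu = 2/3 > 0 -> no constraint.
  x5: nu = 3/4 > 0 -> no constraint.
  x6: nu = 0, mu = 2/3 > 0 -> violates mu << nu.
The atom(s) x6 violate the condition (nu = 0 but mu > 0). Therefore mu is NOT absolutely continuous w.r.t. nu.

no


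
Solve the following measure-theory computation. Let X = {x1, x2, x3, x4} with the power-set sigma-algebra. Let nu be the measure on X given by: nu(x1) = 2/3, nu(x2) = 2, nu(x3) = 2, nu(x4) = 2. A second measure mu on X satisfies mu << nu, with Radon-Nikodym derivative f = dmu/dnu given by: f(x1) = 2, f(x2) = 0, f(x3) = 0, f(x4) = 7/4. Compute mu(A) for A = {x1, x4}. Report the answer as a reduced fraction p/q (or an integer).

By the defining property of the Radon-Nikodym derivative, for every measurable set A,
  mu(A) = integral_A f dnu.
Since nu is a discrete measure concentrated on the atoms of X, the integral over A reduces to the sum
  mu(A) = sum_{x in A} f(x) * nu({x}).
Computing each term:
  x1: f(x1) * nu(x1) = 2 * 2/3 = 4/3.
  x4: f(x4) * nu(x4) = 7/4 * 2 = 7/2.
Summing: mu(A) = 4/3 + 7/2 = 29/6.

29/6


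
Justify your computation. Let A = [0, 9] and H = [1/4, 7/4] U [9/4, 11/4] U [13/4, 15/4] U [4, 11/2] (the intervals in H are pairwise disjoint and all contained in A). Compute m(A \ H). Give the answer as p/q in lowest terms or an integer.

The ambient interval has length m(A) = 9 - 0 = 9.
Since the holes are disjoint and sit inside A, by finite additivity
  m(H) = sum_i (b_i - a_i), and m(A \ H) = m(A) - m(H).
Computing the hole measures:
  m(H_1) = 7/4 - 1/4 = 3/2.
  m(H_2) = 11/4 - 9/4 = 1/2.
  m(H_3) = 15/4 - 13/4 = 1/2.
  m(H_4) = 11/2 - 4 = 3/2.
Summed: m(H) = 3/2 + 1/2 + 1/2 + 3/2 = 4.
So m(A \ H) = 9 - 4 = 5.

5


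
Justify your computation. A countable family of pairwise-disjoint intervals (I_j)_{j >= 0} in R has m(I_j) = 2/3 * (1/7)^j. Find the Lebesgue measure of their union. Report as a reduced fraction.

By countable additivity of the Lebesgue measure on pairwise disjoint measurable sets,
  m(union_{j >= 0} I_j) = sum_{j >= 0} m(I_j) = sum_{j >= 0} a * r^j,
  with a = 2/3 and r = 1/7.
Since 0 < r = 1/7 < 1, the geometric series converges:
  sum_{j >= 0} a * r^j = a / (1 - r).
  = 2/3 / (1 - 1/7)
  = 2/3 / (6/7)
  = 7/9.

7/9


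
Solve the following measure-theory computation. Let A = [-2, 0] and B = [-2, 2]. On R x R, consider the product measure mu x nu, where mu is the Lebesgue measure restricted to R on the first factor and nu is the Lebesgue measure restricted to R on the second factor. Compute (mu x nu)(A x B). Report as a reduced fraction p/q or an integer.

For a measurable rectangle A x B, the product measure satisfies
  (mu x nu)(A x B) = mu(A) * nu(B).
  mu(A) = 2.
  nu(B) = 4.
  (mu x nu)(A x B) = 2 * 4 = 8.

8


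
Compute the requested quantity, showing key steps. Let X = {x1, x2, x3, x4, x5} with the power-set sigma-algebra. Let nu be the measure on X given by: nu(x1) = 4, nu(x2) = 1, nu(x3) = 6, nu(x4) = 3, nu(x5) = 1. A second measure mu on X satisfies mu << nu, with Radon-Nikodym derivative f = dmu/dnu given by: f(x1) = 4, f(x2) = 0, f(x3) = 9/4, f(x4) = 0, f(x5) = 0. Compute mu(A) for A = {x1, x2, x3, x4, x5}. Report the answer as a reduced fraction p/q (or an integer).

By the defining property of the Radon-Nikodym derivative, for every measurable set A,
  mu(A) = integral_A f dnu.
Since nu is a discrete measure concentrated on the atoms of X, the integral over A reduces to the sum
  mu(A) = sum_{x in A} f(x) * nu({x}).
Computing each term:
  x1: f(x1) * nu(x1) = 4 * 4 = 16.
  x2: f(x2) * nu(x2) = 0 * 1 = 0.
  x3: f(x3) * nu(x3) = 9/4 * 6 = 27/2.
  x4: f(x4) * nu(x4) = 0 * 3 = 0.
  x5: f(x5) * nu(x5) = 0 * 1 = 0.
Summing: mu(A) = 16 + 0 + 27/2 + 0 + 0 = 59/2.

59/2


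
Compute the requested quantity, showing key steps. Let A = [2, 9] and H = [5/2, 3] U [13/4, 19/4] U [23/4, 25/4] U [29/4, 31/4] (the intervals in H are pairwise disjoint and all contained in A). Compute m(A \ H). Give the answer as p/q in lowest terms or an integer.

The ambient interval has length m(A) = 9 - 2 = 7.
Since the holes are disjoint and sit inside A, by finite additivity
  m(H) = sum_i (b_i - a_i), and m(A \ H) = m(A) - m(H).
Computing the hole measures:
  m(H_1) = 3 - 5/2 = 1/2.
  m(H_2) = 19/4 - 13/4 = 3/2.
  m(H_3) = 25/4 - 23/4 = 1/2.
  m(H_4) = 31/4 - 29/4 = 1/2.
Summed: m(H) = 1/2 + 3/2 + 1/2 + 1/2 = 3.
So m(A \ H) = 7 - 3 = 4.

4


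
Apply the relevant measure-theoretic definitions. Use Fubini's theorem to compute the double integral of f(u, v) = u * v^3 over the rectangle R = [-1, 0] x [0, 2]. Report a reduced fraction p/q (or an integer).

f(u, v) is a tensor product of a function of u and a function of v, and both factors are bounded continuous (hence Lebesgue integrable) on the rectangle, so Fubini's theorem applies:
  integral_R f d(m x m) = (integral_a1^b1 u du) * (integral_a2^b2 v^3 dv).
Inner integral in u: integral_{-1}^{0} u du = (0^2 - (-1)^2)/2
  = -1/2.
Inner integral in v: integral_{0}^{2} v^3 dv = (2^4 - 0^4)/4
  = 4.
Product: (-1/2) * (4) = -2.

-2


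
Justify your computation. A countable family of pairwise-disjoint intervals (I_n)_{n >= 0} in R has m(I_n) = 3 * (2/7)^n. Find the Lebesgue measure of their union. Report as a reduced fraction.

By countable additivity of the Lebesgue measure on pairwise disjoint measurable sets,
  m(union_{n >= 0} I_n) = sum_{n >= 0} m(I_n) = sum_{n >= 0} a * r^n,
  with a = 3 and r = 2/7.
Since 0 < r = 2/7 < 1, the geometric series converges:
  sum_{n >= 0} a * r^n = a / (1 - r).
  = 3 / (1 - 2/7)
  = 3 / (5/7)
  = 21/5.

21/5


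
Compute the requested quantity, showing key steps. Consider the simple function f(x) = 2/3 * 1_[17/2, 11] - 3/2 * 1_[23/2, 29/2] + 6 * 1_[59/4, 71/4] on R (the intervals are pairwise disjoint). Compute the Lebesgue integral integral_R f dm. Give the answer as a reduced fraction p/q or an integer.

For a simple function f = sum_i c_i * 1_{A_i} with disjoint A_i,
  integral f dm = sum_i c_i * m(A_i).
Lengths of the A_i:
  m(A_1) = 11 - 17/2 = 5/2.
  m(A_2) = 29/2 - 23/2 = 3.
  m(A_3) = 71/4 - 59/4 = 3.
Contributions c_i * m(A_i):
  (2/3) * (5/2) = 5/3.
  (-3/2) * (3) = -9/2.
  (6) * (3) = 18.
Total: 5/3 - 9/2 + 18 = 91/6.

91/6


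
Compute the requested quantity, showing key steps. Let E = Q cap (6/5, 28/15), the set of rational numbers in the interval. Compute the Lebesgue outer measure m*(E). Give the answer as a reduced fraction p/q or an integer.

The set Q cap (6/5, 28/15) is countable (a subset of the countable set Q). Lebesgue outer measure of any countable set is 0: each singleton {q} has m*({q}) = 0, and by countable subadditivity m*(union_k {q_k}) <= sum_k m*({q_k}) = sum_k 0 = 0. The reverse inequality m*(E) >= 0 is automatic. So m*(Q cap (6/5, 28/15)) = 0.

0


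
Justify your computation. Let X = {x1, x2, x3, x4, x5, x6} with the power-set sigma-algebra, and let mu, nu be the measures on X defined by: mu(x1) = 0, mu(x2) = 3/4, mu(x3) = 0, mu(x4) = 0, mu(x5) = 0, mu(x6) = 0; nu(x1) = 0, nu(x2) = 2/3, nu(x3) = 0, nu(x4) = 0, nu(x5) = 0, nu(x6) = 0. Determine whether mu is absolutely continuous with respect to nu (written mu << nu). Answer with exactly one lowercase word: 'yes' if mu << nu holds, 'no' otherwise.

mu << nu means: every nu-null measurable set is also mu-null; equivalently, for every atom x, if nu({x}) = 0 then mu({x}) = 0.
Checking each atom:
  x1: nu = 0, mu = 0 -> consistent with mu << nu.
  x2: nu = 2/3 > 0 -> no constraint.
  x3: nu = 0, mu = 0 -> consistent with mu << nu.
  x4: nu = 0, mu = 0 -> consistent with mu << nu.
  x5: nu = 0, mu = 0 -> consistent with mu << nu.
  x6: nu = 0, mu = 0 -> consistent with mu << nu.
No atom violates the condition. Therefore mu << nu.

yes


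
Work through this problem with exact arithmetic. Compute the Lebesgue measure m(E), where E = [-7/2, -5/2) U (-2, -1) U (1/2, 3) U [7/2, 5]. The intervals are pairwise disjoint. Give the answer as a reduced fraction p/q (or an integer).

For pairwise disjoint intervals, m(union_i I_i) = sum_i m(I_i),
and m is invariant under swapping open/closed endpoints (single points have measure 0).
So m(E) = sum_i (b_i - a_i).
  I_1 has length -5/2 - (-7/2) = 1.
  I_2 has length -1 - (-2) = 1.
  I_3 has length 3 - 1/2 = 5/2.
  I_4 has length 5 - 7/2 = 3/2.
Summing:
  m(E) = 1 + 1 + 5/2 + 3/2 = 6.

6


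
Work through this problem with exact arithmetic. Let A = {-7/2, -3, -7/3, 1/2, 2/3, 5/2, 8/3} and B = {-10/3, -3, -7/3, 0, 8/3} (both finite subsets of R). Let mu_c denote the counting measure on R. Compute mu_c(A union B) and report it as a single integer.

Counting measure on a finite set equals cardinality. By inclusion-exclusion, |A union B| = |A| + |B| - |A cap B|.
|A| = 7, |B| = 5, |A cap B| = 3.
So mu_c(A union B) = 7 + 5 - 3 = 9.

9


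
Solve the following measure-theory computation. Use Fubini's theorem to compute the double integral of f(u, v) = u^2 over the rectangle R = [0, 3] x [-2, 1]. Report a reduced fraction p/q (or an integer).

f(u, v) is a tensor product of a function of u and a function of v, and both factors are bounded continuous (hence Lebesgue integrable) on the rectangle, so Fubini's theorem applies:
  integral_R f d(m x m) = (integral_a1^b1 u^2 du) * (integral_a2^b2 1 dv).
Inner integral in u: integral_{0}^{3} u^2 du = (3^3 - 0^3)/3
  = 9.
Inner integral in v: integral_{-2}^{1} 1 dv = (1^1 - (-2)^1)/1
  = 3.
Product: (9) * (3) = 27.

27


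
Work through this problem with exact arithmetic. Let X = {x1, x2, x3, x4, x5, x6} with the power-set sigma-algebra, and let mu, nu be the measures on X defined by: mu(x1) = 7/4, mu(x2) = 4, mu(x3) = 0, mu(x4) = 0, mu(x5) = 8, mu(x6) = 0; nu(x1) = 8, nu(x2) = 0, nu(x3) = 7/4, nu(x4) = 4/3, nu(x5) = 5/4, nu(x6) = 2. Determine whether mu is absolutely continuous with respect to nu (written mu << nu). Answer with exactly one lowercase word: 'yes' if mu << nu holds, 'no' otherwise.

mu << nu means: every nu-null measurable set is also mu-null; equivalently, for every atom x, if nu({x}) = 0 then mu({x}) = 0.
Checking each atom:
  x1: nu = 8 > 0 -> no constraint.
  x2: nu = 0, mu = 4 > 0 -> violates mu << nu.
  x3: nu = 7/4 > 0 -> no constraint.
  x4: nu = 4/3 > 0 -> no constraint.
  x5: nu = 5/4 > 0 -> no constraint.
  x6: nu = 2 > 0 -> no constraint.
The atom(s) x2 violate the condition (nu = 0 but mu > 0). Therefore mu is NOT absolutely continuous w.r.t. nu.

no


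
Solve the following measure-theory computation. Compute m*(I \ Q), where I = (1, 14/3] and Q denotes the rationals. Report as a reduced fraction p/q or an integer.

The interval I = (1, 14/3] has m(I) = 14/3 - 1 = 11/3 (endpoints are measure-zero, so open/closed/half-open agree). Write I = (I cap Q) u (I \ Q). The rationals in I are countable, so m*(I cap Q) = 0 (cover each rational by intervals whose total length is arbitrarily small). By countable subadditivity m*(I) <= m*(I cap Q) + m*(I \ Q), hence m*(I \ Q) >= m(I) = 11/3. The reverse inequality m*(I \ Q) <= m*(I) = 11/3 is trivial since (I \ Q) is a subset of I. Therefore m*(I \ Q) = 11/3.

11/3


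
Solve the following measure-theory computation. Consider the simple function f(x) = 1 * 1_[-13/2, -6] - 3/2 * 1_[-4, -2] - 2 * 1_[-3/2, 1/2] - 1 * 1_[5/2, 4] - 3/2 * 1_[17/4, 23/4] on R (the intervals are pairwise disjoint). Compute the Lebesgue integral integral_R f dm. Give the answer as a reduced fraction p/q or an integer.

For a simple function f = sum_i c_i * 1_{A_i} with disjoint A_i,
  integral f dm = sum_i c_i * m(A_i).
Lengths of the A_i:
  m(A_1) = -6 - (-13/2) = 1/2.
  m(A_2) = -2 - (-4) = 2.
  m(A_3) = 1/2 - (-3/2) = 2.
  m(A_4) = 4 - 5/2 = 3/2.
  m(A_5) = 23/4 - 17/4 = 3/2.
Contributions c_i * m(A_i):
  (1) * (1/2) = 1/2.
  (-3/2) * (2) = -3.
  (-2) * (2) = -4.
  (-1) * (3/2) = -3/2.
  (-3/2) * (3/2) = -9/4.
Total: 1/2 - 3 - 4 - 3/2 - 9/4 = -41/4.

-41/4


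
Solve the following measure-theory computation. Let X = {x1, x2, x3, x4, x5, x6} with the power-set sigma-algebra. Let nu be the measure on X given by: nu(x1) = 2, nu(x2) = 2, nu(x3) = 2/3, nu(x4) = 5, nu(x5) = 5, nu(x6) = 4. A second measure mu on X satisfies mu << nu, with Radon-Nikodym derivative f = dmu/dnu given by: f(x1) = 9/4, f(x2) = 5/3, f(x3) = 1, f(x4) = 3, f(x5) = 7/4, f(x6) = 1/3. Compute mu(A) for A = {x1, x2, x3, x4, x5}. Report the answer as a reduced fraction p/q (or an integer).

By the defining property of the Radon-Nikodym derivative, for every measurable set A,
  mu(A) = integral_A f dnu.
Since nu is a discrete measure concentrated on the atoms of X, the integral over A reduces to the sum
  mu(A) = sum_{x in A} f(x) * nu({x}).
Computing each term:
  x1: f(x1) * nu(x1) = 9/4 * 2 = 9/2.
  x2: f(x2) * nu(x2) = 5/3 * 2 = 10/3.
  x3: f(x3) * nu(x3) = 1 * 2/3 = 2/3.
  x4: f(x4) * nu(x4) = 3 * 5 = 15.
  x5: f(x5) * nu(x5) = 7/4 * 5 = 35/4.
Summing: mu(A) = 9/2 + 10/3 + 2/3 + 15 + 35/4 = 129/4.

129/4


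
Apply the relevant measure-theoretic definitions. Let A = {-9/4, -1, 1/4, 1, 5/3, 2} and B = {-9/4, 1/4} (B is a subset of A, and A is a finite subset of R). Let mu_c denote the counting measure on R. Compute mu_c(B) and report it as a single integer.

Counting measure assigns mu_c(E) = |E| (number of elements) when E is finite.
B has 2 element(s), so mu_c(B) = 2.

2


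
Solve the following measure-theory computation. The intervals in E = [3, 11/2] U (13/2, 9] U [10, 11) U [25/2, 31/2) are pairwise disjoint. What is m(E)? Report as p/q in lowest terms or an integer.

For pairwise disjoint intervals, m(union_i I_i) = sum_i m(I_i),
and m is invariant under swapping open/closed endpoints (single points have measure 0).
So m(E) = sum_i (b_i - a_i).
  I_1 has length 11/2 - 3 = 5/2.
  I_2 has length 9 - 13/2 = 5/2.
  I_3 has length 11 - 10 = 1.
  I_4 has length 31/2 - 25/2 = 3.
Summing:
  m(E) = 5/2 + 5/2 + 1 + 3 = 9.

9


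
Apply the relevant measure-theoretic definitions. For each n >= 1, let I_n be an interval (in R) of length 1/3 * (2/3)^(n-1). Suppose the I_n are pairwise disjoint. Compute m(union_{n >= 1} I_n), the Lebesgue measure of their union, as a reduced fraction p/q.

By countable additivity of the Lebesgue measure on pairwise disjoint measurable sets,
  m(union_{n >= 1} I_n) = sum_{n >= 1} m(I_n) = sum_{n >= 1} a * r^(n-1),
  with a = 1/3 and r = 2/3.
Since 0 < r = 2/3 < 1, the geometric series converges:
  sum_{n >= 1} a * r^(n-1) = a / (1 - r).
  = 1/3 / (1 - 2/3)
  = 1/3 / (1/3)
  = 1.

1


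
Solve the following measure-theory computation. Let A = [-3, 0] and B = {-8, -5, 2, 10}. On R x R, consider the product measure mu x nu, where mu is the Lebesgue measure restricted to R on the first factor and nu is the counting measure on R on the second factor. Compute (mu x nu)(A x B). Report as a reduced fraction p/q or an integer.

For a measurable rectangle A x B, the product measure satisfies
  (mu x nu)(A x B) = mu(A) * nu(B).
  mu(A) = 3.
  nu(B) = 4.
  (mu x nu)(A x B) = 3 * 4 = 12.

12


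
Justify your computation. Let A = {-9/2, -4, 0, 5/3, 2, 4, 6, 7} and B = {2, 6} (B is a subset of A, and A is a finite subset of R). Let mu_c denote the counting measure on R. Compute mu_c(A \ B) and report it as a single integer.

Counting measure assigns mu_c(E) = |E| (number of elements) when E is finite. For B subset A, A \ B is the set of elements of A not in B, so |A \ B| = |A| - |B|.
|A| = 8, |B| = 2, so mu_c(A \ B) = 8 - 2 = 6.

6


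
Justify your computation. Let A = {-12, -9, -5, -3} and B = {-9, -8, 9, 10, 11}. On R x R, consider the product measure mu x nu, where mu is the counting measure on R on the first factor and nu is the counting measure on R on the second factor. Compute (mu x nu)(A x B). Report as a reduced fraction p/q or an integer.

For a measurable rectangle A x B, the product measure satisfies
  (mu x nu)(A x B) = mu(A) * nu(B).
  mu(A) = 4.
  nu(B) = 5.
  (mu x nu)(A x B) = 4 * 5 = 20.

20


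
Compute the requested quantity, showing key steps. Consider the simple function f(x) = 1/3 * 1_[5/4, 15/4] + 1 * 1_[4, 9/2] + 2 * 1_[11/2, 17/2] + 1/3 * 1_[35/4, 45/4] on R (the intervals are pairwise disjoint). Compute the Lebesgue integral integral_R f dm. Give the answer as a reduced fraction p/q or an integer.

For a simple function f = sum_i c_i * 1_{A_i} with disjoint A_i,
  integral f dm = sum_i c_i * m(A_i).
Lengths of the A_i:
  m(A_1) = 15/4 - 5/4 = 5/2.
  m(A_2) = 9/2 - 4 = 1/2.
  m(A_3) = 17/2 - 11/2 = 3.
  m(A_4) = 45/4 - 35/4 = 5/2.
Contributions c_i * m(A_i):
  (1/3) * (5/2) = 5/6.
  (1) * (1/2) = 1/2.
  (2) * (3) = 6.
  (1/3) * (5/2) = 5/6.
Total: 5/6 + 1/2 + 6 + 5/6 = 49/6.

49/6


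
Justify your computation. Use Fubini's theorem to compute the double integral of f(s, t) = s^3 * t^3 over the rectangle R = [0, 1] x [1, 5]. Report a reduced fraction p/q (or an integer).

f(s, t) is a tensor product of a function of s and a function of t, and both factors are bounded continuous (hence Lebesgue integrable) on the rectangle, so Fubini's theorem applies:
  integral_R f d(m x m) = (integral_a1^b1 s^3 ds) * (integral_a2^b2 t^3 dt).
Inner integral in s: integral_{0}^{1} s^3 ds = (1^4 - 0^4)/4
  = 1/4.
Inner integral in t: integral_{1}^{5} t^3 dt = (5^4 - 1^4)/4
  = 156.
Product: (1/4) * (156) = 39.

39


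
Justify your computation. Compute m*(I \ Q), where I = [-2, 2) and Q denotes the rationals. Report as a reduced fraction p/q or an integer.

The interval I = [-2, 2) has m(I) = 2 - (-2) = 4 (endpoints are measure-zero, so open/closed/half-open agree). Write I = (I cap Q) u (I \ Q). The rationals in I are countable, so m*(I cap Q) = 0 (cover each rational by intervals whose total length is arbitrarily small). By countable subadditivity m*(I) <= m*(I cap Q) + m*(I \ Q), hence m*(I \ Q) >= m(I) = 4. The reverse inequality m*(I \ Q) <= m*(I) = 4 is trivial since (I \ Q) is a subset of I. Therefore m*(I \ Q) = 4.

4


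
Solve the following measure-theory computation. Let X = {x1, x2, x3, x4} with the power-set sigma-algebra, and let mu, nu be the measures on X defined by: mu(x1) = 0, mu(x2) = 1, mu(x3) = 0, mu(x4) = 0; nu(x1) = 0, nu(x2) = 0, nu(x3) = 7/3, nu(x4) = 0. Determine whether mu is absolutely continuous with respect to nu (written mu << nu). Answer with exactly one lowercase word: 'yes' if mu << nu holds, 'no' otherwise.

mu << nu means: every nu-null measurable set is also mu-null; equivalently, for every atom x, if nu({x}) = 0 then mu({x}) = 0.
Checking each atom:
  x1: nu = 0, mu = 0 -> consistent with mu << nu.
  x2: nu = 0, mu = 1 > 0 -> violates mu << nu.
  x3: nu = 7/3 > 0 -> no constraint.
  x4: nu = 0, mu = 0 -> consistent with mu << nu.
The atom(s) x2 violate the condition (nu = 0 but mu > 0). Therefore mu is NOT absolutely continuous w.r.t. nu.

no


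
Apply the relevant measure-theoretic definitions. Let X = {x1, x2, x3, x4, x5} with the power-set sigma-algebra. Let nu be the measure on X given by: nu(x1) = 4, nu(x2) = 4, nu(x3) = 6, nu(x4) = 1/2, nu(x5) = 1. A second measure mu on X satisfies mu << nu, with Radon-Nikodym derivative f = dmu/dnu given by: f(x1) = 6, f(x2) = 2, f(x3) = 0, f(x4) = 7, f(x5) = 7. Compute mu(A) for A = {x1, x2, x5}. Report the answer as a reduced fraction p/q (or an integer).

By the defining property of the Radon-Nikodym derivative, for every measurable set A,
  mu(A) = integral_A f dnu.
Since nu is a discrete measure concentrated on the atoms of X, the integral over A reduces to the sum
  mu(A) = sum_{x in A} f(x) * nu({x}).
Computing each term:
  x1: f(x1) * nu(x1) = 6 * 4 = 24.
  x2: f(x2) * nu(x2) = 2 * 4 = 8.
  x5: f(x5) * nu(x5) = 7 * 1 = 7.
Summing: mu(A) = 24 + 8 + 7 = 39.

39


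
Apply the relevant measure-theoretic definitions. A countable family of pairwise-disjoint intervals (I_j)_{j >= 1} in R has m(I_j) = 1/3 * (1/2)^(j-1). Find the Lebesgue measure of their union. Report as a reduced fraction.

By countable additivity of the Lebesgue measure on pairwise disjoint measurable sets,
  m(union_{j >= 1} I_j) = sum_{j >= 1} m(I_j) = sum_{j >= 1} a * r^(j-1),
  with a = 1/3 and r = 1/2.
Since 0 < r = 1/2 < 1, the geometric series converges:
  sum_{j >= 1} a * r^(j-1) = a / (1 - r).
  = 1/3 / (1 - 1/2)
  = 1/3 / (1/2)
  = 2/3.

2/3


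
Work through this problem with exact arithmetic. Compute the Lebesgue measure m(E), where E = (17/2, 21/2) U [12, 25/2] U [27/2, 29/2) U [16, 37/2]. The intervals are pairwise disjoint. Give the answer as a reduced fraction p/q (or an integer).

For pairwise disjoint intervals, m(union_i I_i) = sum_i m(I_i),
and m is invariant under swapping open/closed endpoints (single points have measure 0).
So m(E) = sum_i (b_i - a_i).
  I_1 has length 21/2 - 17/2 = 2.
  I_2 has length 25/2 - 12 = 1/2.
  I_3 has length 29/2 - 27/2 = 1.
  I_4 has length 37/2 - 16 = 5/2.
Summing:
  m(E) = 2 + 1/2 + 1 + 5/2 = 6.

6


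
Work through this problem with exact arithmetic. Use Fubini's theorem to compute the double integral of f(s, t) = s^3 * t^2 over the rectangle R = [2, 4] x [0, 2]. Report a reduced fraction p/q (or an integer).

f(s, t) is a tensor product of a function of s and a function of t, and both factors are bounded continuous (hence Lebesgue integrable) on the rectangle, so Fubini's theorem applies:
  integral_R f d(m x m) = (integral_a1^b1 s^3 ds) * (integral_a2^b2 t^2 dt).
Inner integral in s: integral_{2}^{4} s^3 ds = (4^4 - 2^4)/4
  = 60.
Inner integral in t: integral_{0}^{2} t^2 dt = (2^3 - 0^3)/3
  = 8/3.
Product: (60) * (8/3) = 160.

160


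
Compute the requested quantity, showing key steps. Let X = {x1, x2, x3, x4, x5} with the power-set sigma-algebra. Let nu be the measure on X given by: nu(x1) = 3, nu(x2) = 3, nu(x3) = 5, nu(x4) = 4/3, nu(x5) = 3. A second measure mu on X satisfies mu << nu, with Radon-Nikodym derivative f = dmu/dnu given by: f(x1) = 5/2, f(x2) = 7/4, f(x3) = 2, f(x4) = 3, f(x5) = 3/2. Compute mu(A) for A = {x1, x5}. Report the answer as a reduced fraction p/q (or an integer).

By the defining property of the Radon-Nikodym derivative, for every measurable set A,
  mu(A) = integral_A f dnu.
Since nu is a discrete measure concentrated on the atoms of X, the integral over A reduces to the sum
  mu(A) = sum_{x in A} f(x) * nu({x}).
Computing each term:
  x1: f(x1) * nu(x1) = 5/2 * 3 = 15/2.
  x5: f(x5) * nu(x5) = 3/2 * 3 = 9/2.
Summing: mu(A) = 15/2 + 9/2 = 12.

12


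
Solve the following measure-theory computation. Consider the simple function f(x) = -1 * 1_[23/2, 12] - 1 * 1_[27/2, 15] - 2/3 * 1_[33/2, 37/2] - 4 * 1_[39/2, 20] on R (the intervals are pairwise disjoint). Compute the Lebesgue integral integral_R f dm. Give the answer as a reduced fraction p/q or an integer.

For a simple function f = sum_i c_i * 1_{A_i} with disjoint A_i,
  integral f dm = sum_i c_i * m(A_i).
Lengths of the A_i:
  m(A_1) = 12 - 23/2 = 1/2.
  m(A_2) = 15 - 27/2 = 3/2.
  m(A_3) = 37/2 - 33/2 = 2.
  m(A_4) = 20 - 39/2 = 1/2.
Contributions c_i * m(A_i):
  (-1) * (1/2) = -1/2.
  (-1) * (3/2) = -3/2.
  (-2/3) * (2) = -4/3.
  (-4) * (1/2) = -2.
Total: -1/2 - 3/2 - 4/3 - 2 = -16/3.

-16/3


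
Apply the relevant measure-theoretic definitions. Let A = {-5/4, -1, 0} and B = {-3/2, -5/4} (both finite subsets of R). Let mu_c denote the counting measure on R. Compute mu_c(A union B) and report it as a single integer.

Counting measure on a finite set equals cardinality. By inclusion-exclusion, |A union B| = |A| + |B| - |A cap B|.
|A| = 3, |B| = 2, |A cap B| = 1.
So mu_c(A union B) = 3 + 2 - 1 = 4.

4


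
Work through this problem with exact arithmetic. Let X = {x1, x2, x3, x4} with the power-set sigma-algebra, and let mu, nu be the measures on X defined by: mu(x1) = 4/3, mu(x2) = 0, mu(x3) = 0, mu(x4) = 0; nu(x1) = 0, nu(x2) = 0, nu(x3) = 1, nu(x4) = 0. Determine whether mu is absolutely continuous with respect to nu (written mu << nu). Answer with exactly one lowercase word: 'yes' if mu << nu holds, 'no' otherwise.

mu << nu means: every nu-null measurable set is also mu-null; equivalently, for every atom x, if nu({x}) = 0 then mu({x}) = 0.
Checking each atom:
  x1: nu = 0, mu = 4/3 > 0 -> violates mu << nu.
  x2: nu = 0, mu = 0 -> consistent with mu << nu.
  x3: nu = 1 > 0 -> no constraint.
  x4: nu = 0, mu = 0 -> consistent with mu << nu.
The atom(s) x1 violate the condition (nu = 0 but mu > 0). Therefore mu is NOT absolutely continuous w.r.t. nu.

no
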